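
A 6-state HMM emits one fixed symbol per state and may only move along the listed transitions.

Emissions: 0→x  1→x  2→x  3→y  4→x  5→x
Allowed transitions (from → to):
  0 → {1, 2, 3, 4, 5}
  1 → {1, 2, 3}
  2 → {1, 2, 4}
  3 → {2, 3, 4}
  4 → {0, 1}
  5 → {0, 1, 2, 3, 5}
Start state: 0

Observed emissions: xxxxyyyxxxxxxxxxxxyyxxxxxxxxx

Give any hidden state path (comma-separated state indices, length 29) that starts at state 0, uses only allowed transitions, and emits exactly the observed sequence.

0,5,0,5,3,3,3,2,4,1,1,1,2,1,2,2,1,1,3,3,4,1,2,1,2,4,1,1,1

  t0 'x' -> {0,1,2,4,5}, take 0 (start)
  t1 'x' -> {0,1,2,4,5}, take 5 (0->5 ok)
  t2 'x' -> {0,1,2,4,5}, take 0 (5->0 ok)
  t3 'x' -> {0,1,2,4,5}, take 5 (0->5 ok)
  t4 'y' -> {3}, take 3 (5->3 ok)
  t5 'y' -> {3}, take 3 (3->3 ok)
  t6 'y' -> {3}, take 3 (3->3 ok)
  t7 'x' -> {0,1,2,4,5}, take 2 (3->2 ok)
  t8 'x' -> {0,1,2,4,5}, take 4 (2->4 ok)
  t9 'x' -> {0,1,2,4,5}, take 1 (4->1 ok)
  t10 'x' -> {0,1,2,4,5}, take 1 (1->1 ok)
  t11 'x' -> {0,1,2,4,5}, take 1 (1->1 ok)
  t12 'x' -> {0,1,2,4,5}, take 2 (1->2 ok)
  t13 'x' -> {0,1,2,4,5}, take 1 (2->1 ok)
  t14 'x' -> {0,1,2,4,5}, take 2 (1->2 ok)
  t15 'x' -> {0,1,2,4,5}, take 2 (2->2 ok)
  t16 'x' -> {0,1,2,4,5}, take 1 (2->1 ok)
  t17 'x' -> {0,1,2,4,5}, take 1 (1->1 ok)
  t18 'y' -> {3}, take 3 (1->3 ok)
  t19 'y' -> {3}, take 3 (3->3 ok)
  t20 'x' -> {0,1,2,4,5}, take 4 (3->4 ok)
  t21 'x' -> {0,1,2,4,5}, take 1 (4->1 ok)
  t22 'x' -> {0,1,2,4,5}, take 2 (1->2 ok)
  t23 'x' -> {0,1,2,4,5}, take 1 (2->1 ok)
  t24 'x' -> {0,1,2,4,5}, take 2 (1->2 ok)
  t25 'x' -> {0,1,2,4,5}, take 4 (2->4 ok)
  t26 'x' -> {0,1,2,4,5}, take 1 (4->1 ok)
  t27 'x' -> {0,1,2,4,5}, take 1 (1->1 ok)
  t28 'x' -> {0,1,2,4,5}, take 1 (1->1 ok)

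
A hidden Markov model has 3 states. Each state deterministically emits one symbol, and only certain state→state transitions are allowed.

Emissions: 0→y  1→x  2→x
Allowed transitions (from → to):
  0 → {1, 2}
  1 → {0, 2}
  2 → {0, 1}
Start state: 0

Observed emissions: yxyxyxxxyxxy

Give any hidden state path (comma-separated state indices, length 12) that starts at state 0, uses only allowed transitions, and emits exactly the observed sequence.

0,1,0,2,0,2,1,2,0,2,1,0

  [0] y  {0}  => 0  start
  [1] x  {1,2}  => 1  0->1 ok
  [2] y  {0}  => 0  1->0 ok
  [3] x  {1,2}  => 2  0->2 ok
  [4] y  {0}  => 0  2->0 ok
  [5] x  {1,2}  => 2  0->2 ok
  [6] x  {1,2}  => 1  2->1 ok
  [7] x  {1,2}  => 2  1->2 ok
  [8] y  {0}  => 0  2->0 ok
  [9] x  {1,2}  => 2  0->2 ok
  [10] x  {1,2}  => 1  2->1 ok
  [11] y  {0}  => 0  1->0 ok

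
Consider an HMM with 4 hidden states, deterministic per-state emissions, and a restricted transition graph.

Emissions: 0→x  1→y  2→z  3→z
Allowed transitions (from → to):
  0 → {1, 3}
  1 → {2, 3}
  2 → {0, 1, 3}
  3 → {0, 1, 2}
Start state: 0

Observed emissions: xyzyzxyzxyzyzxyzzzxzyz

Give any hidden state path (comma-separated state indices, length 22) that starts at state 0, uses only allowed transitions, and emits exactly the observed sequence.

  pos 0: x in {0}, choose 0; start
  pos 1: y in {1}, choose 1; 0->1 ok
  pos 2: z in {2,3}, choose 2; 1->2 ok
  pos 3: y in {1}, choose 1; 2->1 ok
  pos 4: z in {2,3}, choose 3; 1->3 ok
  pos 5: x in {0}, choose 0; 3->0 ok
  pos 6: y in {1}, choose 1; 0->1 ok
  pos 7: z in {2,3}, choose 2; 1->2 ok
  pos 8: x in {0}, choose 0; 2->0 ok
  pos 9: y in {1}, choose 1; 0->1 ok
  pos 10: z in {2,3}, choose 2; 1->2 ok
  pos 11: y in {1}, choose 1; 2->1 ok
  pos 12: z in {2,3}, choose 2; 1->2 ok
  pos 13: x in {0}, choose 0; 2->0 ok
  pos 14: y in {1}, choose 1; 0->1 ok
  pos 15: z in {2,3}, choose 2; 1->2 ok
  pos 16: z in {2,3}, choose 3; 2->3 ok
  pos 17: z in {2,3}, choose 2; 3->2 ok
  pos 18: x in {0}, choose 0; 2->0 ok
  pos 19: z in {2,3}, choose 3; 0->3 ok
  pos 20: y in {1}, choose 1; 3->1 ok
  pos 21: z in {2,3}, choose 3; 1->3 ok

0,1,2,1,3,0,1,2,0,1,2,1,2,0,1,2,3,2,0,3,1,3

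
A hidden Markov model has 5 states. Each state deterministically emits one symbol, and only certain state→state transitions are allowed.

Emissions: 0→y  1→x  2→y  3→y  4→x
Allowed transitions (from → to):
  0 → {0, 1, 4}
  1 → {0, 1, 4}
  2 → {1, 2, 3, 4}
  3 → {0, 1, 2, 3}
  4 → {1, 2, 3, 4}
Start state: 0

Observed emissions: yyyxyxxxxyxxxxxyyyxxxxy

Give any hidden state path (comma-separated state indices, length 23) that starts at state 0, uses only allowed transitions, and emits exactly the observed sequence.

  [0] y  {0,2,3}  => 0  start
  [1] y  {0,2,3}  => 0  0->0 ok
  [2] y  {0,2,3}  => 0  0->0 ok
  [3] x  {1,4}  => 4  0->4 ok
  [4] y  {0,2,3}  => 3  4->3 ok
  [5] x  {1,4}  => 1  3->1 ok
  [6] x  {1,4}  => 4  1->4 ok
  [7] x  {1,4}  => 1  4->1 ok
  [8] x  {1,4}  => 1  1->1 ok
  [9] y  {0,2,3}  => 0  1->0 ok
  [10] x  {1,4}  => 4  0->4 ok
  [11] x  {1,4}  => 4  4->4 ok
  [12] x  {1,4}  => 4  4->4 ok
  [13] x  {1,4}  => 4  4->4 ok
  [14] x  {1,4}  => 4  4->4 ok
  [15] y  {0,2,3}  => 3  4->3 ok
  [16] y  {0,2,3}  => 0  3->0 ok
  [17] y  {0,2,3}  => 0  0->0 ok
  [18] x  {1,4}  => 1  0->1 ok
  [19] x  {1,4}  => 4  1->4 ok
  [20] x  {1,4}  => 1  4->1 ok
  [21] x  {1,4}  => 4  1->4 ok
  [22] y  {0,2,3}  => 3  4->3 ok

0,0,0,4,3,1,4,1,1,0,4,4,4,4,4,3,0,0,1,4,1,4,3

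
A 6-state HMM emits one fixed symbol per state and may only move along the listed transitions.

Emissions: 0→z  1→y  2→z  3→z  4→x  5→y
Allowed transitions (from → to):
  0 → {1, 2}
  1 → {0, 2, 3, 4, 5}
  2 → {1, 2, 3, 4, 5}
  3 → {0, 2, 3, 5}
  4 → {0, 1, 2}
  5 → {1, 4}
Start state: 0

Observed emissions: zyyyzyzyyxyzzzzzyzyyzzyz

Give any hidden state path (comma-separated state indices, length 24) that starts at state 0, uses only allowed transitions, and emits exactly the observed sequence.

0,1,5,1,2,1,0,1,5,4,1,3,2,3,3,2,1,3,5,1,0,2,1,0

  [0] z  {0,2,3}  => 0  start
  [1] y  {1,5}  => 1  0->1 ok
  [2] y  {1,5}  => 5  1->5 ok
  [3] y  {1,5}  => 1  5->1 ok
  [4] z  {0,2,3}  => 2  1->2 ok
  [5] y  {1,5}  => 1  2->1 ok
  [6] z  {0,2,3}  => 0  1->0 ok
  [7] y  {1,5}  => 1  0->1 ok
  [8] y  {1,5}  => 5  1->5 ok
  [9] x  {4}  => 4  5->4 ok
  [10] y  {1,5}  => 1  4->1 ok
  [11] z  {0,2,3}  => 3  1->3 ok
  [12] z  {0,2,3}  => 2  3->2 ok
  [13] z  {0,2,3}  => 3  2->3 ok
  [14] z  {0,2,3}  => 3  3->3 ok
  [15] z  {0,2,3}  => 2  3->2 ok
  [16] y  {1,5}  => 1  2->1 ok
  [17] z  {0,2,3}  => 3  1->3 ok
  [18] y  {1,5}  => 5  3->5 ok
  [19] y  {1,5}  => 1  5->1 ok
  [20] z  {0,2,3}  => 0  1->0 ok
  [21] z  {0,2,3}  => 2  0->2 ok
  [22] y  {1,5}  => 1  2->1 ok
  [23] z  {0,2,3}  => 0  1->0 ok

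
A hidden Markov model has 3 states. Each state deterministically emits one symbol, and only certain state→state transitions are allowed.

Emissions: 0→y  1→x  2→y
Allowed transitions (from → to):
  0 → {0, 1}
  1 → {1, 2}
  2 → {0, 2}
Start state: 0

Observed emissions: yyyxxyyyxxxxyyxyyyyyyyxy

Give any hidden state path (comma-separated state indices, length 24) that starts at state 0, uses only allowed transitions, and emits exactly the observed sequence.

  0: obs=y cand={0,2} pick 0 [start]
  1: obs=y cand={0,2} pick 0 [0->0 ok]
  2: obs=y cand={0,2} pick 0 [0->0 ok]
  3: obs=x cand={1} pick 1 [0->1 ok]
  4: obs=x cand={1} pick 1 [1->1 ok]
  5: obs=y cand={0,2} pick 2 [1->2 ok]
  6: obs=y cand={0,2} pick 0 [2->0 ok]
  7: obs=y cand={0,2} pick 0 [0->0 ok]
  8: obs=x cand={1} pick 1 [0->1 ok]
  9: obs=x cand={1} pick 1 [1->1 ok]
  10: obs=x cand={1} pick 1 [1->1 ok]
  11: obs=x cand={1} pick 1 [1->1 ok]
  12: obs=y cand={0,2} pick 2 [1->2 ok]
  13: obs=y cand={0,2} pick 0 [2->0 ok]
  14: obs=x cand={1} pick 1 [0->1 ok]
  15: obs=y cand={0,2} pick 2 [1->2 ok]
  16: obs=y cand={0,2} pick 2 [2->2 ok]
  17: obs=y cand={0,2} pick 2 [2->2 ok]
  18: obs=y cand={0,2} pick 2 [2->2 ok]
  19: obs=y cand={0,2} pick 2 [2->2 ok]
  20: obs=y cand={0,2} pick 2 [2->2 ok]
  21: obs=y cand={0,2} pick 0 [2->0 ok]
  22: obs=x cand={1} pick 1 [0->1 ok]
  23: obs=y cand={0,2} pick 2 [1->2 ok]

0,0,0,1,1,2,0,0,1,1,1,1,2,0,1,2,2,2,2,2,2,0,1,2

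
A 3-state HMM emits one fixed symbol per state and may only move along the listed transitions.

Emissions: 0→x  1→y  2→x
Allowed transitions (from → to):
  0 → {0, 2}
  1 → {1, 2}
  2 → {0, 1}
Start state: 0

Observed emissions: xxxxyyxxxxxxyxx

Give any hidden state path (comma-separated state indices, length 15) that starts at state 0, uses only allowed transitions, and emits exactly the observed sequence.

  [0] x  {0,2}  => 0  start
  [1] x  {0,2}  => 2  0->2 ok
  [2] x  {0,2}  => 0  2->0 ok
  [3] x  {0,2}  => 2  0->2 ok
  [4] y  {1}  => 1  2->1 ok
  [5] y  {1}  => 1  1->1 ok
  [6] x  {0,2}  => 2  1->2 ok
  [7] x  {0,2}  => 0  2->0 ok
  [8] x  {0,2}  => 0  0->0 ok
  [9] x  {0,2}  => 0  0->0 ok
  [10] x  {0,2}  => 0  0->0 ok
  [11] x  {0,2}  => 2  0->2 ok
  [12] y  {1}  => 1  2->1 ok
  [13] x  {0,2}  => 2  1->2 ok
  [14] x  {0,2}  => 0  2->0 ok

0,2,0,2,1,1,2,0,0,0,0,2,1,2,0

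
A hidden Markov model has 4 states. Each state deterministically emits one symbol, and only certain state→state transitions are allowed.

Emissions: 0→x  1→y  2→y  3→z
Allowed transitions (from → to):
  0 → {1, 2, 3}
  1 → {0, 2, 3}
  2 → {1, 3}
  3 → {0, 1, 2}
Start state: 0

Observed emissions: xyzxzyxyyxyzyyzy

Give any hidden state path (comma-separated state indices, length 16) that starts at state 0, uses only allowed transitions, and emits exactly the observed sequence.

  0: obs=x cand={0} pick 0 [start]
  1: obs=y cand={1,2} pick 2 [0->2 ok]
  2: obs=z cand={3} pick 3 [2->3 ok]
  3: obs=x cand={0} pick 0 [3->0 ok]
  4: obs=z cand={3} pick 3 [0->3 ok]
  5: obs=y cand={1,2} pick 1 [3->1 ok]
  6: obs=x cand={0} pick 0 [1->0 ok]
  7: obs=y cand={1,2} pick 2 [0->2 ok]
  8: obs=y cand={1,2} pick 1 [2->1 ok]
  9: obs=x cand={0} pick 0 [1->0 ok]
  10: obs=y cand={1,2} pick 1 [0->1 ok]
  11: obs=z cand={3} pick 3 [1->3 ok]
  12: obs=y cand={1,2} pick 2 [3->2 ok]
  13: obs=y cand={1,2} pick 1 [2->1 ok]
  14: obs=z cand={3} pick 3 [1->3 ok]
  15: obs=y cand={1,2} pick 2 [3->2 ok]

0,2,3,0,3,1,0,2,1,0,1,3,2,1,3,2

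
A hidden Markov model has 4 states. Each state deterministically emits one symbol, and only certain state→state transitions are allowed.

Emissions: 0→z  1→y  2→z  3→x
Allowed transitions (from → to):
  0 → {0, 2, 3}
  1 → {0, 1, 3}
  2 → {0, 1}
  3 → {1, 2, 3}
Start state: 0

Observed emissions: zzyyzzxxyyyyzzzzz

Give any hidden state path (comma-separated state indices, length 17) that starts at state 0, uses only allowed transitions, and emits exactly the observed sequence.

0,2,1,1,0,0,3,3,1,1,1,1,0,2,0,0,0

  pos 0: z in {0,2}, choose 0; start
  pos 1: z in {0,2}, choose 2; 0->2 ok
  pos 2: y in {1}, choose 1; 2->1 ok
  pos 3: y in {1}, choose 1; 1->1 ok
  pos 4: z in {0,2}, choose 0; 1->0 ok
  pos 5: z in {0,2}, choose 0; 0->0 ok
  pos 6: x in {3}, choose 3; 0->3 ok
  pos 7: x in {3}, choose 3; 3->3 ok
  pos 8: y in {1}, choose 1; 3->1 ok
  pos 9: y in {1}, choose 1; 1->1 ok
  pos 10: y in {1}, choose 1; 1->1 ok
  pos 11: y in {1}, choose 1; 1->1 ok
  pos 12: z in {0,2}, choose 0; 1->0 ok
  pos 13: z in {0,2}, choose 2; 0->2 ok
  pos 14: z in {0,2}, choose 0; 2->0 ok
  pos 15: z in {0,2}, choose 0; 0->0 ok
  pos 16: z in {0,2}, choose 0; 0->0 ok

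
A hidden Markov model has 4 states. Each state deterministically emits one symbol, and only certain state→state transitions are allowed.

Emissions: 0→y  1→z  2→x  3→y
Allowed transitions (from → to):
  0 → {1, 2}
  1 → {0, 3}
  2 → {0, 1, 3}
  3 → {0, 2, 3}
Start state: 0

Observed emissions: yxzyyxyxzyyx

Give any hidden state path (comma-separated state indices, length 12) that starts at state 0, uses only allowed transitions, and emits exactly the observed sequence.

0,2,1,3,3,2,0,2,1,3,0,2

  pos 0: y in {0,3}, choose 0; start
  pos 1: x in {2}, choose 2; 0->2 ok
  pos 2: z in {1}, choose 1; 2->1 ok
  pos 3: y in {0,3}, choose 3; 1->3 ok
  pos 4: y in {0,3}, choose 3; 3->3 ok
  pos 5: x in {2}, choose 2; 3->2 ok
  pos 6: y in {0,3}, choose 0; 2->0 ok
  pos 7: x in {2}, choose 2; 0->2 ok
  pos 8: z in {1}, choose 1; 2->1 ok
  pos 9: y in {0,3}, choose 3; 1->3 ok
  pos 10: y in {0,3}, choose 0; 3->0 ok
  pos 11: x in {2}, choose 2; 0->2 ok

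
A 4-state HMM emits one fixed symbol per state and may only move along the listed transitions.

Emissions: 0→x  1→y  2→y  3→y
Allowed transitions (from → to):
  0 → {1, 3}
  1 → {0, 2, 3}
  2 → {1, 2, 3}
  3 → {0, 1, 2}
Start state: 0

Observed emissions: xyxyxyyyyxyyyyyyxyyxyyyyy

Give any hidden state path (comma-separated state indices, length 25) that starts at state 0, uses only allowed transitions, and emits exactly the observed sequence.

  0: obs=x cand={0} pick 0 [start]
  1: obs=y cand={1,2,3} pick 1 [0->1 ok]
  2: obs=x cand={0} pick 0 [1->0 ok]
  3: obs=y cand={1,2,3} pick 3 [0->3 ok]
  4: obs=x cand={0} pick 0 [3->0 ok]
  5: obs=y cand={1,2,3} pick 3 [0->3 ok]
  6: obs=y cand={1,2,3} pick 2 [3->2 ok]
  7: obs=y cand={1,2,3} pick 2 [2->2 ok]
  8: obs=y cand={1,2,3} pick 3 [2->3 ok]
  9: obs=x cand={0} pick 0 [3->0 ok]
  10: obs=y cand={1,2,3} pick 1 [0->1 ok]
  11: obs=y cand={1,2,3} pick 2 [1->2 ok]
  12: obs=y cand={1,2,3} pick 2 [2->2 ok]
  13: obs=y cand={1,2,3} pick 1 [2->1 ok]
  14: obs=y cand={1,2,3} pick 2 [1->2 ok]
  15: obs=y cand={1,2,3} pick 1 [2->1 ok]
  16: obs=x cand={0} pick 0 [1->0 ok]
  17: obs=y cand={1,2,3} pick 3 [0->3 ok]
  18: obs=y cand={1,2,3} pick 1 [3->1 ok]
  19: obs=x cand={0} pick 0 [1->0 ok]
  20: obs=y cand={1,2,3} pick 3 [0->3 ok]
  21: obs=y cand={1,2,3} pick 1 [3->1 ok]
  22: obs=y cand={1,2,3} pick 3 [1->3 ok]
  23: obs=y cand={1,2,3} pick 1 [3->1 ok]
  24: obs=y cand={1,2,3} pick 3 [1->3 ok]

0,1,0,3,0,3,2,2,3,0,1,2,2,1,2,1,0,3,1,0,3,1,3,1,3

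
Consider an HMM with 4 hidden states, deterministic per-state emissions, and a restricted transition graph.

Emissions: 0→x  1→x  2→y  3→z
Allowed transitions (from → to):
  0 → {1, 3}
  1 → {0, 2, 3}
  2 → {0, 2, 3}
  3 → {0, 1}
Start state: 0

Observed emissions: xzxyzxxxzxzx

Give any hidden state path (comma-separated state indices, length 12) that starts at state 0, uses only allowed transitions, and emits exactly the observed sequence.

  pos 0: x in {0,1}, choose 0; start
  pos 1: z in {3}, choose 3; 0->3 ok
  pos 2: x in {0,1}, choose 1; 3->1 ok
  pos 3: y in {2}, choose 2; 1->2 ok
  pos 4: z in {3}, choose 3; 2->3 ok
  pos 5: x in {0,1}, choose 0; 3->0 ok
  pos 6: x in {0,1}, choose 1; 0->1 ok
  pos 7: x in {0,1}, choose 0; 1->0 ok
  pos 8: z in {3}, choose 3; 0->3 ok
  pos 9: x in {0,1}, choose 0; 3->0 ok
  pos 10: z in {3}, choose 3; 0->3 ok
  pos 11: x in {0,1}, choose 0; 3->0 ok

0,3,1,2,3,0,1,0,3,0,3,0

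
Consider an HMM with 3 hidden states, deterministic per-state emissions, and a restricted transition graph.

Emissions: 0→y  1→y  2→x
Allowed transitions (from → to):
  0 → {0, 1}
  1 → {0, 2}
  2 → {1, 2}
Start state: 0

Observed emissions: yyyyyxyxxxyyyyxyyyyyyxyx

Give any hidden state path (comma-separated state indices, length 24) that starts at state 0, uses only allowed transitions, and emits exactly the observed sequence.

0,0,0,0,1,2,1,2,2,2,1,0,0,1,2,1,0,1,0,0,1,2,1,2

  0: obs=y cand={0,1} pick 0 [start]
  1: obs=y cand={0,1} pick 0 [0->0 ok]
  2: obs=y cand={0,1} pick 0 [0->0 ok]
  3: obs=y cand={0,1} pick 0 [0->0 ok]
  4: obs=y cand={0,1} pick 1 [0->1 ok]
  5: obs=x cand={2} pick 2 [1->2 ok]
  6: obs=y cand={0,1} pick 1 [2->1 ok]
  7: obs=x cand={2} pick 2 [1->2 ok]
  8: obs=x cand={2} pick 2 [2->2 ok]
  9: obs=x cand={2} pick 2 [2->2 ok]
  10: obs=y cand={0,1} pick 1 [2->1 ok]
  11: obs=y cand={0,1} pick 0 [1->0 ok]
  12: obs=y cand={0,1} pick 0 [0->0 ok]
  13: obs=y cand={0,1} pick 1 [0->1 ok]
  14: obs=x cand={2} pick 2 [1->2 ok]
  15: obs=y cand={0,1} pick 1 [2->1 ok]
  16: obs=y cand={0,1} pick 0 [1->0 ok]
  17: obs=y cand={0,1} pick 1 [0->1 ok]
  18: obs=y cand={0,1} pick 0 [1->0 ok]
  19: obs=y cand={0,1} pick 0 [0->0 ok]
  20: obs=y cand={0,1} pick 1 [0->1 ok]
  21: obs=x cand={2} pick 2 [1->2 ok]
  22: obs=y cand={0,1} pick 1 [2->1 ok]
  23: obs=x cand={2} pick 2 [1->2 ok]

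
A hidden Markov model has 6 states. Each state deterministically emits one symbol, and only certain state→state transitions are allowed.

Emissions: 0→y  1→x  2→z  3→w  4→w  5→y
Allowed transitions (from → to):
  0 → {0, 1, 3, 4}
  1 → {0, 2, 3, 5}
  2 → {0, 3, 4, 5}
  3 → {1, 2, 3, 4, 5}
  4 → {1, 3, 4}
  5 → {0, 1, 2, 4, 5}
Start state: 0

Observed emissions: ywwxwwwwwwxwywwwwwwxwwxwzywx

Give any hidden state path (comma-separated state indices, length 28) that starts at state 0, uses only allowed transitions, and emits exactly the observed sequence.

0,4,4,1,3,3,3,3,4,3,1,3,5,4,4,4,4,3,4,1,3,4,1,3,2,0,3,1

  0: obs=y cand={0,5} pick 0 [start]
  1: obs=w cand={3,4} pick 4 [0->4 ok]
  2: obs=w cand={3,4} pick 4 [4->4 ok]
  3: obs=x cand={1} pick 1 [4->1 ok]
  4: obs=w cand={3,4} pick 3 [1->3 ok]
  5: obs=w cand={3,4} pick 3 [3->3 ok]
  6: obs=w cand={3,4} pick 3 [3->3 ok]
  7: obs=w cand={3,4} pick 3 [3->3 ok]
  8: obs=w cand={3,4} pick 4 [3->4 ok]
  9: obs=w cand={3,4} pick 3 [4->3 ok]
  10: obs=x cand={1} pick 1 [3->1 ok]
  11: obs=w cand={3,4} pick 3 [1->3 ok]
  12: obs=y cand={0,5} pick 5 [3->5 ok]
  13: obs=w cand={3,4} pick 4 [5->4 ok]
  14: obs=w cand={3,4} pick 4 [4->4 ok]
  15: obs=w cand={3,4} pick 4 [4->4 ok]
  16: obs=w cand={3,4} pick 4 [4->4 ok]
  17: obs=w cand={3,4} pick 3 [4->3 ok]
  18: obs=w cand={3,4} pick 4 [3->4 ok]
  19: obs=x cand={1} pick 1 [4->1 ok]
  20: obs=w cand={3,4} pick 3 [1->3 ok]
  21: obs=w cand={3,4} pick 4 [3->4 ok]
  22: obs=x cand={1} pick 1 [4->1 ok]
  23: obs=w cand={3,4} pick 3 [1->3 ok]
  24: obs=z cand={2} pick 2 [3->2 ok]
  25: obs=y cand={0,5} pick 0 [2->0 ok]
  26: obs=w cand={3,4} pick 3 [0->3 ok]
  27: obs=x cand={1} pick 1 [3->1 ok]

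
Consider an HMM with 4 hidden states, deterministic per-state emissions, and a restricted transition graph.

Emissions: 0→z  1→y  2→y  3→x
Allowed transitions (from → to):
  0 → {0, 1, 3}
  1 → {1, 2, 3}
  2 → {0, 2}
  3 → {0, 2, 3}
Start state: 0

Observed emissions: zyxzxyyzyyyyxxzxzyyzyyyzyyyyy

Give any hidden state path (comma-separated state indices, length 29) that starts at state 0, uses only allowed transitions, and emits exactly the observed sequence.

0,1,3,0,3,2,2,0,1,1,1,1,3,3,0,3,0,1,2,0,1,1,2,0,1,1,1,2,2

  [0] z  {0}  => 0  start
  [1] y  {1,2}  => 1  0->1 ok
  [2] x  {3}  => 3  1->3 ok
  [3] z  {0}  => 0  3->0 ok
  [4] x  {3}  => 3  0->3 ok
  [5] y  {1,2}  => 2  3->2 ok
  [6] y  {1,2}  => 2  2->2 ok
  [7] z  {0}  => 0  2->0 ok
  [8] y  {1,2}  => 1  0->1 ok
  [9] y  {1,2}  => 1  1->1 ok
  [10] y  {1,2}  => 1  1->1 ok
  [11] y  {1,2}  => 1  1->1 ok
  [12] x  {3}  => 3  1->3 ok
  [13] x  {3}  => 3  3->3 ok
  [14] z  {0}  => 0  3->0 ok
  [15] x  {3}  => 3  0->3 ok
  [16] z  {0}  => 0  3->0 ok
  [17] y  {1,2}  => 1  0->1 ok
  [18] y  {1,2}  => 2  1->2 ok
  [19] z  {0}  => 0  2->0 ok
  [20] y  {1,2}  => 1  0->1 ok
  [21] y  {1,2}  => 1  1->1 ok
  [22] y  {1,2}  => 2  1->2 ok
  [23] z  {0}  => 0  2->0 ok
  [24] y  {1,2}  => 1  0->1 ok
  [25] y  {1,2}  => 1  1->1 ok
  [26] y  {1,2}  => 1  1->1 ok
  [27] y  {1,2}  => 2  1->2 ok
  [28] y  {1,2}  => 2  2->2 ok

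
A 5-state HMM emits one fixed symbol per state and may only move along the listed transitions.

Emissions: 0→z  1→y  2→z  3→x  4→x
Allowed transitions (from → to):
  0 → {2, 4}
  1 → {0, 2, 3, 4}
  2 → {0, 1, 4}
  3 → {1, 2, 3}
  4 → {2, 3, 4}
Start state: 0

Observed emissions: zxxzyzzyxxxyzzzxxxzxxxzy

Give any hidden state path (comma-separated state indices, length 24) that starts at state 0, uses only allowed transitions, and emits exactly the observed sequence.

  [0] z  {0,2}  => 0  start
  [1] x  {3,4}  => 4  0->4 ok
  [2] x  {3,4}  => 4  4->4 ok
  [3] z  {0,2}  => 2  4->2 ok
  [4] y  {1}  => 1  2->1 ok
  [5] z  {0,2}  => 0  1->0 ok
  [6] z  {0,2}  => 2  0->2 ok
  [7] y  {1}  => 1  2->1 ok
  [8] x  {3,4}  => 4  1->4 ok
  [9] x  {3,4}  => 3  4->3 ok
  [10] x  {3,4}  => 3  3->3 ok
  [11] y  {1}  => 1  3->1 ok
  [12] z  {0,2}  => 2  1->2 ok
  [13] z  {0,2}  => 0  2->0 ok
  [14] z  {0,2}  => 2  0->2 ok
  [15] x  {3,4}  => 4  2->4 ok
  [16] x  {3,4}  => 3  4->3 ok
  [17] x  {3,4}  => 3  3->3 ok
  [18] z  {0,2}  => 2  3->2 ok
  [19] x  {3,4}  => 4  2->4 ok
  [20] x  {3,4}  => 4  4->4 ok
  [21] x  {3,4}  => 3  4->3 ok
  [22] z  {0,2}  => 2  3->2 ok
  [23] y  {1}  => 1  2->1 ok

0,4,4,2,1,0,2,1,4,3,3,1,2,0,2,4,3,3,2,4,4,3,2,1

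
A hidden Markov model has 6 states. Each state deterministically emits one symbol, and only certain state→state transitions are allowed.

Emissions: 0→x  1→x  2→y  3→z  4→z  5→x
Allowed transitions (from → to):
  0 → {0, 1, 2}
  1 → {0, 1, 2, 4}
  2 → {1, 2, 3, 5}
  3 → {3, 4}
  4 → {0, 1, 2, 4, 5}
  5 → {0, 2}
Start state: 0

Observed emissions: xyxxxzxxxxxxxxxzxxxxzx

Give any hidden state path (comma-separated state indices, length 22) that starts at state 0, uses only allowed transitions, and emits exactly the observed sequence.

  t0 'x' -> {0,1,5}, take 0 (start)
  t1 'y' -> {2}, take 2 (0->2 ok)
  t2 'x' -> {0,1,5}, take 5 (2->5 ok)
  t3 'x' -> {0,1,5}, take 0 (5->0 ok)
  t4 'x' -> {0,1,5}, take 1 (0->1 ok)
  t5 'z' -> {3,4}, take 4 (1->4 ok)
  t6 'x' -> {0,1,5}, take 1 (4->1 ok)
  t7 'x' -> {0,1,5}, take 1 (1->1 ok)
  t8 'x' -> {0,1,5}, take 0 (1->0 ok)
  t9 'x' -> {0,1,5}, take 0 (0->0 ok)
  t10 'x' -> {0,1,5}, take 0 (0->0 ok)
  t11 'x' -> {0,1,5}, take 1 (0->1 ok)
  t12 'x' -> {0,1,5}, take 0 (1->0 ok)
  t13 'x' -> {0,1,5}, take 0 (0->0 ok)
  t14 'x' -> {0,1,5}, take 1 (0->1 ok)
  t15 'z' -> {3,4}, take 4 (1->4 ok)
  t16 'x' -> {0,1,5}, take 1 (4->1 ok)
  t17 'x' -> {0,1,5}, take 1 (1->1 ok)
  t18 'x' -> {0,1,5}, take 1 (1->1 ok)
  t19 'x' -> {0,1,5}, take 1 (1->1 ok)
  t20 'z' -> {3,4}, take 4 (1->4 ok)
  t21 'x' -> {0,1,5}, take 5 (4->5 ok)

0,2,5,0,1,4,1,1,0,0,0,1,0,0,1,4,1,1,1,1,4,5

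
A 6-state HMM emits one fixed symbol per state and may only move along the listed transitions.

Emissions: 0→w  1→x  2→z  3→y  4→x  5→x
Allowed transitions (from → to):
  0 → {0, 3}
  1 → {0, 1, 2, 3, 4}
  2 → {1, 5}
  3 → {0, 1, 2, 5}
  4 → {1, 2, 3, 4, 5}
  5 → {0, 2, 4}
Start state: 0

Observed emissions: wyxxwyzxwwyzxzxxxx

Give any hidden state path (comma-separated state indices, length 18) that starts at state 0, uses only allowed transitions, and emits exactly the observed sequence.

0,3,1,1,0,3,2,1,0,0,3,2,5,2,5,4,5,4

  t0 'w' -> {0}, take 0 (start)
  t1 'y' -> {3}, take 3 (0->3 ok)
  t2 'x' -> {1,4,5}, take 1 (3->1 ok)
  t3 'x' -> {1,4,5}, take 1 (1->1 ok)
  t4 'w' -> {0}, take 0 (1->0 ok)
  t5 'y' -> {3}, take 3 (0->3 ok)
  t6 'z' -> {2}, take 2 (3->2 ok)
  t7 'x' -> {1,4,5}, take 1 (2->1 ok)
  t8 'w' -> {0}, take 0 (1->0 ok)
  t9 'w' -> {0}, take 0 (0->0 ok)
  t10 'y' -> {3}, take 3 (0->3 ok)
  t11 'z' -> {2}, take 2 (3->2 ok)
  t12 'x' -> {1,4,5}, take 5 (2->5 ok)
  t13 'z' -> {2}, take 2 (5->2 ok)
  t14 'x' -> {1,4,5}, take 5 (2->5 ok)
  t15 'x' -> {1,4,5}, take 4 (5->4 ok)
  t16 'x' -> {1,4,5}, take 5 (4->5 ok)
  t17 'x' -> {1,4,5}, take 4 (5->4 ok)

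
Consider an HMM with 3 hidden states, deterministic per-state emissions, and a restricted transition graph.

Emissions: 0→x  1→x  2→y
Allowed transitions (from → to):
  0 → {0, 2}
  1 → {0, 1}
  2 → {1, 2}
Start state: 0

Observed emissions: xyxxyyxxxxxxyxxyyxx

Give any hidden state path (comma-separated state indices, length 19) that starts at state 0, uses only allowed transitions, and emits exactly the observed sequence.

  t0 'x' -> {0,1}, take 0 (start)
  t1 'y' -> {2}, take 2 (0->2 ok)
  t2 'x' -> {0,1}, take 1 (2->1 ok)
  t3 'x' -> {0,1}, take 0 (1->0 ok)
  t4 'y' -> {2}, take 2 (0->2 ok)
  t5 'y' -> {2}, take 2 (2->2 ok)
  t6 'x' -> {0,1}, take 1 (2->1 ok)
  t7 'x' -> {0,1}, take 1 (1->1 ok)
  t8 'x' -> {0,1}, take 1 (1->1 ok)
  t9 'x' -> {0,1}, take 1 (1->1 ok)
  t10 'x' -> {0,1}, take 1 (1->1 ok)
  t11 'x' -> {0,1}, take 0 (1->0 ok)
  t12 'y' -> {2}, take 2 (0->2 ok)
  t13 'x' -> {0,1}, take 1 (2->1 ok)
  t14 'x' -> {0,1}, take 0 (1->0 ok)
  t15 'y' -> {2}, take 2 (0->2 ok)
  t16 'y' -> {2}, take 2 (2->2 ok)
  t17 'x' -> {0,1}, take 1 (2->1 ok)
  t18 'x' -> {0,1}, take 1 (1->1 ok)

0,2,1,0,2,2,1,1,1,1,1,0,2,1,0,2,2,1,1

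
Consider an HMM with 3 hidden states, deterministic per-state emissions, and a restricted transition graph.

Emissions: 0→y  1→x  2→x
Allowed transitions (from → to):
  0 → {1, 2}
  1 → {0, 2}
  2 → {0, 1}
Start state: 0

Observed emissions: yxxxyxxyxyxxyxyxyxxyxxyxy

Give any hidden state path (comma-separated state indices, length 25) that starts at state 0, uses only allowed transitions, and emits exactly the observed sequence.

  t0 'y' -> {0}, take 0 (start)
  t1 'x' -> {1,2}, take 2 (0->2 ok)
  t2 'x' -> {1,2}, take 1 (2->1 ok)
  t3 'x' -> {1,2}, take 2 (1->2 ok)
  t4 'y' -> {0}, take 0 (2->0 ok)
  t5 'x' -> {1,2}, take 2 (0->2 ok)
  t6 'x' -> {1,2}, take 1 (2->1 ok)
  t7 'y' -> {0}, take 0 (1->0 ok)
  t8 'x' -> {1,2}, take 1 (0->1 ok)
  t9 'y' -> {0}, take 0 (1->0 ok)
  t10 'x' -> {1,2}, take 1 (0->1 ok)
  t11 'x' -> {1,2}, take 2 (1->2 ok)
  t12 'y' -> {0}, take 0 (2->0 ok)
  t13 'x' -> {1,2}, take 1 (0->1 ok)
  t14 'y' -> {0}, take 0 (1->0 ok)
  t15 'x' -> {1,2}, take 2 (0->2 ok)
  t16 'y' -> {0}, take 0 (2->0 ok)
  t17 'x' -> {1,2}, take 2 (0->2 ok)
  t18 'x' -> {1,2}, take 1 (2->1 ok)
  t19 'y' -> {0}, take 0 (1->0 ok)
  t20 'x' -> {1,2}, take 1 (0->1 ok)
  t21 'x' -> {1,2}, take 2 (1->2 ok)
  t22 'y' -> {0}, take 0 (2->0 ok)
  t23 'x' -> {1,2}, take 2 (0->2 ok)
  t24 'y' -> {0}, take 0 (2->0 ok)

0,2,1,2,0,2,1,0,1,0,1,2,0,1,0,2,0,2,1,0,1,2,0,2,0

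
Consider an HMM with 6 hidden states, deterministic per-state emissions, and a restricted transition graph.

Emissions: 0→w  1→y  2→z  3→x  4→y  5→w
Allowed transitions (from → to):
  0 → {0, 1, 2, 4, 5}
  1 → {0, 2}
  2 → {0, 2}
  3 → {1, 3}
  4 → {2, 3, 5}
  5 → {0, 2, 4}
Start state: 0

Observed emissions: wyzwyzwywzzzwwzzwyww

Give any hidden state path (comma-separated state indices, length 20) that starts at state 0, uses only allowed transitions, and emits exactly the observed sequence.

0,1,2,0,4,2,0,4,5,2,2,2,0,5,2,2,0,1,0,5

  [0] w  {0,5}  => 0  start
  [1] y  {1,4}  => 1  0->1 ok
  [2] z  {2}  => 2  1->2 ok
  [3] w  {0,5}  => 0  2->0 ok
  [4] y  {1,4}  => 4  0->4 ok
  [5] z  {2}  => 2  4->2 ok
  [6] w  {0,5}  => 0  2->0 ok
  [7] y  {1,4}  => 4  0->4 ok
  [8] w  {0,5}  => 5  4->5 ok
  [9] z  {2}  => 2  5->2 ok
  [10] z  {2}  => 2  2->2 ok
  [11] z  {2}  => 2  2->2 ok
  [12] w  {0,5}  => 0  2->0 ok
  [13] w  {0,5}  => 5  0->5 ok
  [14] z  {2}  => 2  5->2 ok
  [15] z  {2}  => 2  2->2 ok
  [16] w  {0,5}  => 0  2->0 ok
  [17] y  {1,4}  => 1  0->1 ok
  [18] w  {0,5}  => 0  1->0 ok
  [19] w  {0,5}  => 5  0->5 ok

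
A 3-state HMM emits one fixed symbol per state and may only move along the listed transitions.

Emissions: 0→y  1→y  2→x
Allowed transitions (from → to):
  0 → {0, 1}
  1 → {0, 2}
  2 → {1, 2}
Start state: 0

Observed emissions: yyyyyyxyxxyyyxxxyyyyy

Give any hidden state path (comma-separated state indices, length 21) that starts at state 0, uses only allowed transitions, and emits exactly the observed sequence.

  [0] y  {0,1}  => 0  start
  [1] y  {0,1}  => 0  0->0 ok
  [2] y  {0,1}  => 0  0->0 ok
  [3] y  {0,1}  => 1  0->1 ok
  [4] y  {0,1}  => 0  1->0 ok
  [5] y  {0,1}  => 1  0->1 ok
  [6] x  {2}  => 2  1->2 ok
  [7] y  {0,1}  => 1  2->1 ok
  [8] x  {2}  => 2  1->2 ok
  [9] x  {2}  => 2  2->2 ok
  [10] y  {0,1}  => 1  2->1 ok
  [11] y  {0,1}  => 0  1->0 ok
  [12] y  {0,1}  => 1  0->1 ok
  [13] x  {2}  => 2  1->2 ok
  [14] x  {2}  => 2  2->2 ok
  [15] x  {2}  => 2  2->2 ok
  [16] y  {0,1}  => 1  2->1 ok
  [17] y  {0,1}  => 0  1->0 ok
  [18] y  {0,1}  => 0  0->0 ok
  [19] y  {0,1}  => 0  0->0 ok
  [20] y  {0,1}  => 0  0->0 ok

0,0,0,1,0,1,2,1,2,2,1,0,1,2,2,2,1,0,0,0,0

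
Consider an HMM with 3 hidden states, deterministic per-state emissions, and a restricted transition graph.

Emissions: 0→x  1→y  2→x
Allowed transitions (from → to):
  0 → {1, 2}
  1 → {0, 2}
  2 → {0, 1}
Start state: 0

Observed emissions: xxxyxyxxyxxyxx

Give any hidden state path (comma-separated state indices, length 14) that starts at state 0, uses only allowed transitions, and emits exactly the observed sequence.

  [0] x  {0,2}  => 0  start
  [1] x  {0,2}  => 2  0->2 ok
  [2] x  {0,2}  => 0  2->0 ok
  [3] y  {1}  => 1  0->1 ok
  [4] x  {0,2}  => 0  1->0 ok
  [5] y  {1}  => 1  0->1 ok
  [6] x  {0,2}  => 2  1->2 ok
  [7] x  {0,2}  => 0  2->0 ok
  [8] y  {1}  => 1  0->1 ok
  [9] x  {0,2}  => 0  1->0 ok
  [10] x  {0,2}  => 2  0->2 ok
  [11] y  {1}  => 1  2->1 ok
  [12] x  {0,2}  => 2  1->2 ok
  [13] x  {0,2}  => 0  2->0 ok

0,2,0,1,0,1,2,0,1,0,2,1,2,0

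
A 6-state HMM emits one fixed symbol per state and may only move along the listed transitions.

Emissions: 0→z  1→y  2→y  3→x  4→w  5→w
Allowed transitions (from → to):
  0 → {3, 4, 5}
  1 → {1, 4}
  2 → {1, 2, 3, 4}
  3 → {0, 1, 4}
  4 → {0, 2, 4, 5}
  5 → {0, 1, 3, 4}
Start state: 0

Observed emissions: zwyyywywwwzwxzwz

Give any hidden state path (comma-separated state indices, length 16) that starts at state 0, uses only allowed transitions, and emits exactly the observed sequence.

0,5,1,1,1,4,2,4,4,4,0,5,3,0,4,0

  pos 0: z in {0}, choose 0; start
  pos 1: w in {4,5}, choose 5; 0->5 ok
  pos 2: y in {1,2}, choose 1; 5->1 ok
  pos 3: y in {1,2}, choose 1; 1->1 ok
  pos 4: y in {1,2}, choose 1; 1->1 ok
  pos 5: w in {4,5}, choose 4; 1->4 ok
  pos 6: y in {1,2}, choose 2; 4->2 ok
  pos 7: w in {4,5}, choose 4; 2->4 ok
  pos 8: w in {4,5}, choose 4; 4->4 ok
  pos 9: w in {4,5}, choose 4; 4->4 ok
  pos 10: z in {0}, choose 0; 4->0 ok
  pos 11: w in {4,5}, choose 5; 0->5 ok
  pos 12: x in {3}, choose 3; 5->3 ok
  pos 13: z in {0}, choose 0; 3->0 ok
  pos 14: w in {4,5}, choose 4; 0->4 ok
  pos 15: z in {0}, choose 0; 4->0 ok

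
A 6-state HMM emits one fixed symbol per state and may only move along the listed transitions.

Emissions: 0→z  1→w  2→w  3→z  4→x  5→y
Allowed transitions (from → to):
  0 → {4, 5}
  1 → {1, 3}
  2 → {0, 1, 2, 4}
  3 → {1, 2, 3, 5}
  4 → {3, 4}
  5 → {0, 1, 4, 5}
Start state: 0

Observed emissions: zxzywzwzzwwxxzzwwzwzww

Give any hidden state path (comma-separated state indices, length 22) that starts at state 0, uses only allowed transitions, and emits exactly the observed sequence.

0,4,3,5,1,3,1,3,3,2,2,4,4,3,3,1,1,3,1,3,2,1

  t0 'z' -> {0,3}, take 0 (start)
  t1 'x' -> {4}, take 4 (0->4 ok)
  t2 'z' -> {0,3}, take 3 (4->3 ok)
  t3 'y' -> {5}, take 5 (3->5 ok)
  t4 'w' -> {1,2}, take 1 (5->1 ok)
  t5 'z' -> {0,3}, take 3 (1->3 ok)
  t6 'w' -> {1,2}, take 1 (3->1 ok)
  t7 'z' -> {0,3}, take 3 (1->3 ok)
  t8 'z' -> {0,3}, take 3 (3->3 ok)
  t9 'w' -> {1,2}, take 2 (3->2 ok)
  t10 'w' -> {1,2}, take 2 (2->2 ok)
  t11 'x' -> {4}, take 4 (2->4 ok)
  t12 'x' -> {4}, take 4 (4->4 ok)
  t13 'z' -> {0,3}, take 3 (4->3 ok)
  t14 'z' -> {0,3}, take 3 (3->3 ok)
  t15 'w' -> {1,2}, take 1 (3->1 ok)
  t16 'w' -> {1,2}, take 1 (1->1 ok)
  t17 'z' -> {0,3}, take 3 (1->3 ok)
  t18 'w' -> {1,2}, take 1 (3->1 ok)
  t19 'z' -> {0,3}, take 3 (1->3 ok)
  t20 'w' -> {1,2}, take 2 (3->2 ok)
  t21 'w' -> {1,2}, take 1 (2->1 ok)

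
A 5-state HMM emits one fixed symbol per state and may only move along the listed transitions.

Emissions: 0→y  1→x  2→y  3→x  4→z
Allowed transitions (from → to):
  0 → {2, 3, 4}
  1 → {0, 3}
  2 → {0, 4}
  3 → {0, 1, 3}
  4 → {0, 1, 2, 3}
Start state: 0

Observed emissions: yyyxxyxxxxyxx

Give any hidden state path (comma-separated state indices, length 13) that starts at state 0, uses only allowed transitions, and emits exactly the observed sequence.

0,2,0,3,1,0,3,3,3,1,0,3,3

  0: obs=y cand={0,2} pick 0 [start]
  1: obs=y cand={0,2} pick 2 [0->2 ok]
  2: obs=y cand={0,2} pick 0 [2->0 ok]
  3: obs=x cand={1,3} pick 3 [0->3 ok]
  4: obs=x cand={1,3} pick 1 [3->1 ok]
  5: obs=y cand={0,2} pick 0 [1->0 ok]
  6: obs=x cand={1,3} pick 3 [0->3 ok]
  7: obs=x cand={1,3} pick 3 [3->3 ok]
  8: obs=x cand={1,3} pick 3 [3->3 ok]
  9: obs=x cand={1,3} pick 1 [3->1 ok]
  10: obs=y cand={0,2} pick 0 [1->0 ok]
  11: obs=x cand={1,3} pick 3 [0->3 ok]
  12: obs=x cand={1,3} pick 3 [3->3 ok]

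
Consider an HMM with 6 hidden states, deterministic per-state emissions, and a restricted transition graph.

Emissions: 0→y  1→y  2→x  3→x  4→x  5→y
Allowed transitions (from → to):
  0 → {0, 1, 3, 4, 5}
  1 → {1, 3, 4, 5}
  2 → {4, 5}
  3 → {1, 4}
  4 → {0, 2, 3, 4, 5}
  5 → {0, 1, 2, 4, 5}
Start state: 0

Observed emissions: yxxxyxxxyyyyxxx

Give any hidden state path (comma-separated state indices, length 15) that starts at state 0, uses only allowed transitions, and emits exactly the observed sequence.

  pos 0: y in {0,1,5}, choose 0; start
  pos 1: x in {2,3,4}, choose 4; 0->4 ok
  pos 2: x in {2,3,4}, choose 4; 4->4 ok
  pos 3: x in {2,3,4}, choose 3; 4->3 ok
  pos 4: y in {0,1,5}, choose 1; 3->1 ok
  pos 5: x in {2,3,4}, choose 4; 1->4 ok
  pos 6: x in {2,3,4}, choose 4; 4->4 ok
  pos 7: x in {2,3,4}, choose 4; 4->4 ok
  pos 8: y in {0,1,5}, choose 5; 4->5 ok
  pos 9: y in {0,1,5}, choose 0; 5->0 ok
  pos 10: y in {0,1,5}, choose 5; 0->5 ok
  pos 11: y in {0,1,5}, choose 1; 5->1 ok
  pos 12: x in {2,3,4}, choose 3; 1->3 ok
  pos 13: x in {2,3,4}, choose 4; 3->4 ok
  pos 14: x in {2,3,4}, choose 3; 4->3 ok

0,4,4,3,1,4,4,4,5,0,5,1,3,4,3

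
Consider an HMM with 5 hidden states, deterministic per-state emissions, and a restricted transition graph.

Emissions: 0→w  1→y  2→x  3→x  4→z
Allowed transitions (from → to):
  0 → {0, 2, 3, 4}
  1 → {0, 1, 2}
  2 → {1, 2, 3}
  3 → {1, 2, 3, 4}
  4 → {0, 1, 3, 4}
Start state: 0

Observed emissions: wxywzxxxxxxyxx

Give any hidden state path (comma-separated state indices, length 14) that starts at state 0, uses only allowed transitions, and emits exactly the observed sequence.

  t0 'w' -> {0}, take 0 (start)
  t1 'x' -> {2,3}, take 2 (0->2 ok)
  t2 'y' -> {1}, take 1 (2->1 ok)
  t3 'w' -> {0}, take 0 (1->0 ok)
  t4 'z' -> {4}, take 4 (0->4 ok)
  t5 'x' -> {2,3}, take 3 (4->3 ok)
  t6 'x' -> {2,3}, take 2 (3->2 ok)
  t7 'x' -> {2,3}, take 2 (2->2 ok)
  t8 'x' -> {2,3}, take 3 (2->3 ok)
  t9 'x' -> {2,3}, take 2 (3->2 ok)
  t10 'x' -> {2,3}, take 2 (2->2 ok)
  t11 'y' -> {1}, take 1 (2->1 ok)
  t12 'x' -> {2,3}, take 2 (1->2 ok)
  t13 'x' -> {2,3}, take 3 (2->3 ok)

0,2,1,0,4,3,2,2,3,2,2,1,2,3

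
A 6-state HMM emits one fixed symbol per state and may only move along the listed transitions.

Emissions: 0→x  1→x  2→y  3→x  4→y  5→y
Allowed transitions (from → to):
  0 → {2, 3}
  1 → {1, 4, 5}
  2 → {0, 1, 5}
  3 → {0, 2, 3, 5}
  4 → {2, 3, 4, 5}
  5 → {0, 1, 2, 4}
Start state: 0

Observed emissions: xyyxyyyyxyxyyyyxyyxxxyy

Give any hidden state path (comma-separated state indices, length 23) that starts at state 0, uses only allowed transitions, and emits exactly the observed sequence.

0,2,5,0,2,5,2,5,1,5,1,5,4,2,5,0,2,5,1,1,1,4,5

  [0] x  {0,1,3}  => 0  start
  [1] y  {2,4,5}  => 2  0->2 ok
  [2] y  {2,4,5}  => 5  2->5 ok
  [3] x  {0,1,3}  => 0  5->0 ok
  [4] y  {2,4,5}  => 2  0->2 ok
  [5] y  {2,4,5}  => 5  2->5 ok
  [6] y  {2,4,5}  => 2  5->2 ok
  [7] y  {2,4,5}  => 5  2->5 ok
  [8] x  {0,1,3}  => 1  5->1 ok
  [9] y  {2,4,5}  => 5  1->5 ok
  [10] x  {0,1,3}  => 1  5->1 ok
  [11] y  {2,4,5}  => 5  1->5 ok
  [12] y  {2,4,5}  => 4  5->4 ok
  [13] y  {2,4,5}  => 2  4->2 ok
  [14] y  {2,4,5}  => 5  2->5 ok
  [15] x  {0,1,3}  => 0  5->0 ok
  [16] y  {2,4,5}  => 2  0->2 ok
  [17] y  {2,4,5}  => 5  2->5 ok
  [18] x  {0,1,3}  => 1  5->1 ok
  [19] x  {0,1,3}  => 1  1->1 ok
  [20] x  {0,1,3}  => 1  1->1 ok
  [21] y  {2,4,5}  => 4  1->4 ok
  [22] y  {2,4,5}  => 5  4->5 ok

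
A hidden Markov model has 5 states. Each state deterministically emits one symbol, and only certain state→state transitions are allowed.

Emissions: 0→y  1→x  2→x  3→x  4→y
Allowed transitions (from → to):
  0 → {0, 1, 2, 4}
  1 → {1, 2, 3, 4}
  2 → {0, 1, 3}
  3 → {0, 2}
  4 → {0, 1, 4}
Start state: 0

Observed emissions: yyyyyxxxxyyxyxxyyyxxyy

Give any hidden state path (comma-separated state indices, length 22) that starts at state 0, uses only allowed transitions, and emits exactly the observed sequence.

0,4,0,4,0,1,3,2,3,0,0,2,0,1,2,0,4,0,1,3,0,0

  0: obs=y cand={0,4} pick 0 [start]
  1: obs=y cand={0,4} pick 4 [0->4 ok]
  2: obs=y cand={0,4} pick 0 [4->0 ok]
  3: obs=y cand={0,4} pick 4 [0->4 ok]
  4: obs=y cand={0,4} pick 0 [4->0 ok]
  5: obs=x cand={1,2,3} pick 1 [0->1 ok]
  6: obs=x cand={1,2,3} pick 3 [1->3 ok]
  7: obs=x cand={1,2,3} pick 2 [3->2 ok]
  8: obs=x cand={1,2,3} pick 3 [2->3 ok]
  9: obs=y cand={0,4} pick 0 [3->0 ok]
  10: obs=y cand={0,4} pick 0 [0->0 ok]
  11: obs=x cand={1,2,3} pick 2 [0->2 ok]
  12: obs=y cand={0,4} pick 0 [2->0 ok]
  13: obs=x cand={1,2,3} pick 1 [0->1 ok]
  14: obs=x cand={1,2,3} pick 2 [1->2 ok]
  15: obs=y cand={0,4} pick 0 [2->0 ok]
  16: obs=y cand={0,4} pick 4 [0->4 ok]
  17: obs=y cand={0,4} pick 0 [4->0 ok]
  18: obs=x cand={1,2,3} pick 1 [0->1 ok]
  19: obs=x cand={1,2,3} pick 3 [1->3 ok]
  20: obs=y cand={0,4} pick 0 [3->0 ok]
  21: obs=y cand={0,4} pick 0 [0->0 ok]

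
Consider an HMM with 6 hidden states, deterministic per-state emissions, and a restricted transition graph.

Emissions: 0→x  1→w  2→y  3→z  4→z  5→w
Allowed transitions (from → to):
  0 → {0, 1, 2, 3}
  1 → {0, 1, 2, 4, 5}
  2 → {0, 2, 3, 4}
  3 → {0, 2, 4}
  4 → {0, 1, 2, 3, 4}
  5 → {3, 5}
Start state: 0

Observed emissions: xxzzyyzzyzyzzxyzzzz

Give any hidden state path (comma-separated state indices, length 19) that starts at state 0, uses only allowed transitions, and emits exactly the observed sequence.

  0: obs=x cand={0} pick 0 [start]
  1: obs=x cand={0} pick 0 [0->0 ok]
  2: obs=z cand={3,4} pick 3 [0->3 ok]
  3: obs=z cand={3,4} pick 4 [3->4 ok]
  4: obs=y cand={2} pick 2 [4->2 ok]
  5: obs=y cand={2} pick 2 [2->2 ok]
  6: obs=z cand={3,4} pick 4 [2->4 ok]
  7: obs=z cand={3,4} pick 4 [4->4 ok]
  8: obs=y cand={2} pick 2 [4->2 ok]
  9: obs=z cand={3,4} pick 3 [2->3 ok]
  10: obs=y cand={2} pick 2 [3->2 ok]
  11: obs=z cand={3,4} pick 4 [2->4 ok]
  12: obs=z cand={3,4} pick 4 [4->4 ok]
  13: obs=x cand={0} pick 0 [4->0 ok]
  14: obs=y cand={2} pick 2 [0->2 ok]
  15: obs=z cand={3,4} pick 3 [2->3 ok]
  16: obs=z cand={3,4} pick 4 [3->4 ok]
  17: obs=z cand={3,4} pick 4 [4->4 ok]
  18: obs=z cand={3,4} pick 3 [4->3 ok]

0,0,3,4,2,2,4,4,2,3,2,4,4,0,2,3,4,4,3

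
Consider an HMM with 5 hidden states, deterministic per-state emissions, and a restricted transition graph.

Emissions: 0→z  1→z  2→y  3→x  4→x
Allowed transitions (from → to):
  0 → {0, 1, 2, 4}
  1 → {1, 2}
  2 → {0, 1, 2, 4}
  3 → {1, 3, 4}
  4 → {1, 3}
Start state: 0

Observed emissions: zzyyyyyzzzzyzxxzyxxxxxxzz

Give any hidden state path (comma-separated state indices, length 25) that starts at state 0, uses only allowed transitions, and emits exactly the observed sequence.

0,1,2,2,2,2,2,0,0,0,1,2,0,4,3,1,2,4,3,4,3,3,4,1,1

  pos 0: z in {0,1}, choose 0; start
  pos 1: z in {0,1}, choose 1; 0->1 ok
  pos 2: y in {2}, choose 2; 1->2 ok
  pos 3: y in {2}, choose 2; 2->2 ok
  pos 4: y in {2}, choose 2; 2->2 ok
  pos 5: y in {2}, choose 2; 2->2 ok
  pos 6: y in {2}, choose 2; 2->2 ok
  pos 7: z in {0,1}, choose 0; 2->0 ok
  pos 8: z in {0,1}, choose 0; 0->0 ok
  pos 9: z in {0,1}, choose 0; 0->0 ok
  pos 10: z in {0,1}, choose 1; 0->1 ok
  pos 11: y in {2}, choose 2; 1->2 ok
  pos 12: z in {0,1}, choose 0; 2->0 ok
  pos 13: x in {3,4}, choose 4; 0->4 ok
  pos 14: x in {3,4}, choose 3; 4->3 ok
  pos 15: z in {0,1}, choose 1; 3->1 ok
  pos 16: y in {2}, choose 2; 1->2 ok
  pos 17: x in {3,4}, choose 4; 2->4 ok
  pos 18: x in {3,4}, choose 3; 4->3 ok
  pos 19: x in {3,4}, choose 4; 3->4 ok
  pos 20: x in {3,4}, choose 3; 4->3 ok
  pos 21: x in {3,4}, choose 3; 3->3 ok
  pos 22: x in {3,4}, choose 4; 3->4 ok
  pos 23: z in {0,1}, choose 1; 4->1 ok
  pos 24: z in {0,1}, choose 1; 1->1 ok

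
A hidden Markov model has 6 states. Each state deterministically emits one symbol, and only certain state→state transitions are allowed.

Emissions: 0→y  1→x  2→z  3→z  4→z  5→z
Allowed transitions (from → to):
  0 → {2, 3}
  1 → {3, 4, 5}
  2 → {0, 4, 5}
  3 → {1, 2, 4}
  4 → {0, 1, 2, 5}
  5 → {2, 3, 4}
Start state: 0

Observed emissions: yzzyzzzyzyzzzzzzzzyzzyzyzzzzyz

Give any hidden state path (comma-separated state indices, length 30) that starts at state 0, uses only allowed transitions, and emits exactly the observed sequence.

  pos 0: y in {0}, choose 0; start
  pos 1: z in {2,3,4,5}, choose 3; 0->3 ok
  pos 2: z in {2,3,4,5}, choose 2; 3->2 ok
  pos 3: y in {0}, choose 0; 2->0 ok
  pos 4: z in {2,3,4,5}, choose 2; 0->2 ok
  pos 5: z in {2,3,4,5}, choose 5; 2->5 ok
  pos 6: z in {2,3,4,5}, choose 4; 5->4 ok
  pos 7: y in {0}, choose 0; 4->0 ok
  pos 8: z in {2,3,4,5}, choose 2; 0->2 ok
  pos 9: y in {0}, choose 0; 2->0 ok
  pos 10: z in {2,3,4,5}, choose 2; 0->2 ok
  pos 11: z in {2,3,4,5}, choose 5; 2->5 ok
  pos 12: z in {2,3,4,5}, choose 2; 5->2 ok
  pos 13: z in {2,3,4,5}, choose 4; 2->4 ok
  pos 14: z in {2,3,4,5}, choose 2; 4->2 ok
  pos 15: z in {2,3,4,5}, choose 5; 2->5 ok
  pos 16: z in {2,3,4,5}, choose 2; 5->2 ok
  pos 17: z in {2,3,4,5}, choose 4; 2->4 ok
  pos 18: y in {0}, choose 0; 4->0 ok
  pos 19: z in {2,3,4,5}, choose 3; 0->3 ok
  pos 20: z in {2,3,4,5}, choose 4; 3->4 ok
  pos 21: y in {0}, choose 0; 4->0 ok
  pos 22: z in {2,3,4,5}, choose 2; 0->2 ok
  pos 23: y in {0}, choose 0; 2->0 ok
  pos 24: z in {2,3,4,5}, choose 2; 0->2 ok
  pos 25: z in {2,3,4,5}, choose 5; 2->5 ok
  pos 26: z in {2,3,4,5}, choose 3; 5->3 ok
  pos 27: z in {2,3,4,5}, choose 4; 3->4 ok
  pos 28: y in {0}, choose 0; 4->0 ok
  pos 29: z in {2,3,4,5}, choose 3; 0->3 ok

0,3,2,0,2,5,4,0,2,0,2,5,2,4,2,5,2,4,0,3,4,0,2,0,2,5,3,4,0,3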